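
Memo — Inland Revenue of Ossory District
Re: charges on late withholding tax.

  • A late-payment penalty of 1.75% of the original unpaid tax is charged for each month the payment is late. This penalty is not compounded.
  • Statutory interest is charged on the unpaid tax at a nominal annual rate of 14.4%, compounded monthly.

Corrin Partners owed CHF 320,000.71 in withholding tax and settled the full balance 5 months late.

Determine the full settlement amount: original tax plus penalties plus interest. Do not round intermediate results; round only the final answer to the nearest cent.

Late-payment penalty = 1.75% × CHF 320,000.71 × 5 mo = CHF 28,000.06…
Interest (14.4%/yr ÷ 12 = 1.2%/month): CHF 320,000.71 × ((1 + 0.012)^5 − 1) = CHF 19,666.4065…
Total = CHF 320,000.71 + CHF 28,000.0621… + CHF 19,666.4065… = CHF 367,667.18

CHF 367,667.18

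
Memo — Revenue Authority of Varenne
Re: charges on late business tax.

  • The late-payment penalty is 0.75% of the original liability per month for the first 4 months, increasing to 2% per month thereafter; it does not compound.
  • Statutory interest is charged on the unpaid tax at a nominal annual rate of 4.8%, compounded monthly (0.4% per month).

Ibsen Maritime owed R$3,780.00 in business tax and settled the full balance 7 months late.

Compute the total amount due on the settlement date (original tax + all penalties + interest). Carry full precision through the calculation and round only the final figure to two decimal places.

R$4,227.32

Penalty, months 1–4: 4 × 0.75% × R$3,780.00 = R$113.40
Penalty, months 5–7: 3 × 2% × R$3,780.00 = R$226.80
Interest: R$3,780.00 × ((1 + 0.004)^7 − 1) = R$3,780.00 × 0.0283382… = R$107.1186…
Total = R$3,780.00 + R$340.2000 + R$107.1186… = R$4,227.32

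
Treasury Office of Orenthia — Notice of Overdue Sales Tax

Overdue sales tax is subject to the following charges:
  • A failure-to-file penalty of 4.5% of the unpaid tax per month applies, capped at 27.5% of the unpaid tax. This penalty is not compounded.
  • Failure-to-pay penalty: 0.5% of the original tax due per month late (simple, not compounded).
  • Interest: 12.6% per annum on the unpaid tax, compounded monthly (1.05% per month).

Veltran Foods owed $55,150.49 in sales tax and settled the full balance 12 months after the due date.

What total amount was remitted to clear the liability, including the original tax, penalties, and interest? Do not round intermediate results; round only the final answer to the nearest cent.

Failure-to-file: 12 × 4.5% × $55,150.49 = $29,781.26…, capped at 27.5% × $55,150.49 = $15,166.38…
Failure-to-pay penalty = 0.5% × $55,150.49 × 12 mo = $3,309.03…
Interest: $55,150.49 × ((1 + 0.0105)^12 − 1) = $55,150.49 × 0.1335373… = $7,364.6473…
Total = $55,150.49 + $18,475.4142… + $7,364.6473… = $80,990.55

$80,990.55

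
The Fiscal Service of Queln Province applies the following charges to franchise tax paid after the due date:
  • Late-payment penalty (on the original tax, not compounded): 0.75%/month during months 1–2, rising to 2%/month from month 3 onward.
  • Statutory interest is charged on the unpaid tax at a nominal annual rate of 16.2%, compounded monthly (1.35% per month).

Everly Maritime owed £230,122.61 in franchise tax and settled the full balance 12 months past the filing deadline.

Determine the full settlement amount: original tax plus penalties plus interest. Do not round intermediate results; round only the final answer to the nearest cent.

Penalty, months 1–2: 2 × 0.75% × £230,122.61 = £3,451.84…
Penalty, months 3–12: 10 × 2% × £230,122.61 = £46,024.52…
Interest: £230,122.61 × ((1 + 0.0135)^12 − 1) = £230,122.61 × 0.1745866… = £40,176.3206…
Total = £230,122.61 + £49,476.3612… + £40,176.3206… = £319,775.29

£319,775.29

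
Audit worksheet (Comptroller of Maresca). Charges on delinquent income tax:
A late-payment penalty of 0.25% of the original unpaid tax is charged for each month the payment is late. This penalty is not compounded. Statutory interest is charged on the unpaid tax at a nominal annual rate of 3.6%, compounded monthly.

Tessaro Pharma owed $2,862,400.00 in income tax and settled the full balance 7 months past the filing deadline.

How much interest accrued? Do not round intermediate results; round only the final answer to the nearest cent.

$60,654.11

Interest (3.6%/yr ÷ 12 = 0.3%/month): $2,862,400.00 × ((1 + 0.003)^7 − 1) = $60,654.1067…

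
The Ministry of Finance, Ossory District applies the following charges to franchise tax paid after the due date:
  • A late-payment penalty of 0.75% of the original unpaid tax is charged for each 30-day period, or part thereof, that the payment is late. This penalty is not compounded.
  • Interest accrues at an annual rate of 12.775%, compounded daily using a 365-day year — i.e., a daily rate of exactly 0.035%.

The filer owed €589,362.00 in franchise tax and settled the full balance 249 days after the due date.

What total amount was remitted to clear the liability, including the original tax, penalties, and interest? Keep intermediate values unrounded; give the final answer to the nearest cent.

Penalty periods: ⌈249/30⌉ = 9; penalty = 9 × 0.75% × €589,362.00 = €39,781.94…
Interest: €589,362.00 × ((1 + 0.00035)^249 − 1) = €589,362.00 × 0.09104369… = €53,657.6915…
Total = €589,362.00 + €39,781.9350 + €53,657.6915… = €682,801.63

€682,801.63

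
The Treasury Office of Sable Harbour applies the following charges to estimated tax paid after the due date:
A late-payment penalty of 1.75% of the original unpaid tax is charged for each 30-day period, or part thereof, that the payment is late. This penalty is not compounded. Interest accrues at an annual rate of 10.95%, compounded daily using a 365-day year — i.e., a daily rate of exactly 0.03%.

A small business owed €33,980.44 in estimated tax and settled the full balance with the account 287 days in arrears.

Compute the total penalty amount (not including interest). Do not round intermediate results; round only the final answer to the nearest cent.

€5,946.58

Penalty periods: ⌈287/30⌉ = 10; penalty = 10 × 1.75% × €33,980.44 = €5,946.58…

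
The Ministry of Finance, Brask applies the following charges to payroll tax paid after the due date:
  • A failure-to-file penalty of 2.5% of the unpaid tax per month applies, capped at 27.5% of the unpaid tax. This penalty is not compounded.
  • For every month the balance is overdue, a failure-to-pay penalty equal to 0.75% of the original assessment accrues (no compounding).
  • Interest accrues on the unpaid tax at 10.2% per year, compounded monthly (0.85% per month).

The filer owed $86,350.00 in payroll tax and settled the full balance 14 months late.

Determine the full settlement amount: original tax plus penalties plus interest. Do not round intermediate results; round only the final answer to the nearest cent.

$130,026.14

Failure-to-file: 14 × 2.5% × $86,350.00 = $30,222.50, capped at 27.5% × $86,350.00 = $23,746.25
Failure-to-pay penalty: 14 × 0.75% × $86,350.00 = $9,066.75
Interest: $86,350.00 × ((1 + 0.0085)^14 − 1) = $86,350.00 × 0.1258036… = $10,863.1414…
Total = $86,350.00 + $32,813.0000 + $10,863.1414… = $130,026.14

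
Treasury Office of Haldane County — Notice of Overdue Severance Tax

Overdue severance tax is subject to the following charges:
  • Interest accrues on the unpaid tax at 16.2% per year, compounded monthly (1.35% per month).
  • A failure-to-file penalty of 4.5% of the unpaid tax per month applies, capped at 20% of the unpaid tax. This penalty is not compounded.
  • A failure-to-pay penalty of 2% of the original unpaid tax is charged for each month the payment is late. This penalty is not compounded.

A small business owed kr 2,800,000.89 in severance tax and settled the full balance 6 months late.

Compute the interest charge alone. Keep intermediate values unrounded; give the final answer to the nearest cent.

kr 234,593.76

Interest: kr 2,800,000.89 × ((1 + 0.0135)^6 − 1) = kr 2,800,000.89 × 0.0837835… = kr 234,593.7582…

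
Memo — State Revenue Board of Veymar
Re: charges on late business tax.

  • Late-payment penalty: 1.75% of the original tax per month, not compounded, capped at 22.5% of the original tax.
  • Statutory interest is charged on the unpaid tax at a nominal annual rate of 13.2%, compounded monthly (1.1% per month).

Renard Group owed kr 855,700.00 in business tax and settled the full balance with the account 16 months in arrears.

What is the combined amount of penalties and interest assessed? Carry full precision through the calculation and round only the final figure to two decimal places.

kr 356,221.68

Penalty (uncapped): 16 × 1.75% × kr 855,700.00 = kr 239,596.00; cap = 22.5% × kr 855,700.00 = kr 192,532.50 → penalty = kr 192,532.50
Interest: kr 855,700.00 × ((1 + 0.011)^16 − 1) = kr 855,700.00 × 0.1912927… = kr 163,689.1844…
Penalties + interest = kr 192,532.5000 + kr 163,689.1844… = kr 356,221.68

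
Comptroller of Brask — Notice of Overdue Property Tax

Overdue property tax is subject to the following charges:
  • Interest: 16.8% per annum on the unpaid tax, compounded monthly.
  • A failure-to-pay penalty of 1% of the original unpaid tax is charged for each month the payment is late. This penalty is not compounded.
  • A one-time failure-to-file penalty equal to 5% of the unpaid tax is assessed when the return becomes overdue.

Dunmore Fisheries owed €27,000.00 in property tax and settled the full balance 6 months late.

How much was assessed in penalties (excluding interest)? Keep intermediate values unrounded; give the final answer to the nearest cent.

Failure-to-file penalty: 5% × €27,000.00 = €1,350.00
Failure-to-pay penalty = 1% × €27,000.00 × 6 mo = €1,620.00
Total penalty = €1,350.00 + €1,620.00 = €2,970.00

€2,970.00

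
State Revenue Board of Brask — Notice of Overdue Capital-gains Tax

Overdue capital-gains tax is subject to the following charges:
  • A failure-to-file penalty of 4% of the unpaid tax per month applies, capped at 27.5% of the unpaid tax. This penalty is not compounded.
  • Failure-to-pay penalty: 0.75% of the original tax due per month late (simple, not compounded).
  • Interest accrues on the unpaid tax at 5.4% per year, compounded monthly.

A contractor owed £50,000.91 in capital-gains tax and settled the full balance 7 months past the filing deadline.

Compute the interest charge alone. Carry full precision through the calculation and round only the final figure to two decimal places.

£1,596.45

Interest (5.4%/yr ÷ 12 = 0.45%/month): £50,000.91 × ((1 + 0.0045)^7 − 1) = £1,596.4517…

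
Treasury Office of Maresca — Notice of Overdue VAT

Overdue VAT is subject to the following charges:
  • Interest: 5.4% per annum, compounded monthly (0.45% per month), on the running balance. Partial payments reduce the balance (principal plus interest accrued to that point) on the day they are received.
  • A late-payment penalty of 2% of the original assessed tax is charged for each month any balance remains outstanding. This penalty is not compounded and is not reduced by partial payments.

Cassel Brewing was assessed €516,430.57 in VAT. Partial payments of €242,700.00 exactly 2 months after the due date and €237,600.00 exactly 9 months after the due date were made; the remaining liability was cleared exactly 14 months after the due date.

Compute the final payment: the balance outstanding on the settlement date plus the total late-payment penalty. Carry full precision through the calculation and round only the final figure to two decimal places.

€195,405.84

Balance at month 2: €516,430.5700 × (1 + 0.0045)^2 = €521,088.9028…
After €242,700.00 payment: €521,088.9028… − €242,700.00 = €278,388.9028…
Balance at month 9: €278,388.9028… × (1 + 0.0045)^7 = €287,277.4301…
After €237,600.00 payment: €287,277.4301… − €237,600.00 = €49,677.4301…
Balance at month 14: €49,677.4301… × (1 + 0.0045)^5 = €50,805.2773…
Penalty: 14 × 2% × €516,430.57 = €144,600.56…
Final settlement = outstanding balance + penalty = €50,805.2773… + €144,600.56… = €195,405.84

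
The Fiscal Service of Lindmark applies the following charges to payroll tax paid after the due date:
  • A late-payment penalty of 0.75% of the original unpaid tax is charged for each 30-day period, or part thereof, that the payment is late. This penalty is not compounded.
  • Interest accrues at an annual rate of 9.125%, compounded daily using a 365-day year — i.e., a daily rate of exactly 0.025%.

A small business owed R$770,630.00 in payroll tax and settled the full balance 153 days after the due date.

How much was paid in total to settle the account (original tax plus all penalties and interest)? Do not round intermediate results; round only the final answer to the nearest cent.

Penalty periods: ⌈153/30⌉ = 6; penalty = 6 × 0.75% × R$770,630.00 = R$34,678.35
Interest: R$770,630.00 × ((1 + 0.00025)^153 − 1) = R$770,630.00 × 0.03898598… = R$30,043.7668…
Total = R$770,630.00 + R$34,678.3500 + R$30,043.7668… = R$835,352.12

R$835,352.12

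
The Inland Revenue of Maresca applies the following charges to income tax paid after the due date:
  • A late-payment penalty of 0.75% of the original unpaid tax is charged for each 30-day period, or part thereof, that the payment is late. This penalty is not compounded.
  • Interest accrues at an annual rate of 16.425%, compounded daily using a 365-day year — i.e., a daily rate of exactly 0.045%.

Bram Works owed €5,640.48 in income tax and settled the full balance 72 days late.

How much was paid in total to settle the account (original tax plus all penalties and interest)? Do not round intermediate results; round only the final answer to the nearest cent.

€5,953.09

Penalty periods: ⌈72/30⌉ = 3; penalty = 3 × 0.75% × €5,640.48 = €126.91…
Interest: €5,640.48 × ((1 + 0.00045)^72 − 1) = €5,640.48 × 0.03292307… = €185.7019…
Total = €5,640.48 + €126.9108 + €185.7019… = €5,953.09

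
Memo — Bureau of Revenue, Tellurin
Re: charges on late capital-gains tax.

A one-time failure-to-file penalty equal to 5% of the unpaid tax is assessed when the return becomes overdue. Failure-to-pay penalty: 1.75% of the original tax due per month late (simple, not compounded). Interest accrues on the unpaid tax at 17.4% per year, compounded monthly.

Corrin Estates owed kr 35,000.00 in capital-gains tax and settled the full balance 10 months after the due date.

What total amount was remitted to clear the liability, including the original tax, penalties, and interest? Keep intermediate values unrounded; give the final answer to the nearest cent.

kr 48,294.28

Failure-to-file penalty: 5% × kr 35,000.00 = kr 1,750.00
Failure-to-pay penalty: 10 × 1.75% × kr 35,000.00 = kr 6,125.00
Interest (17.4%/yr ÷ 12 = 1.45%/month): kr 35,000.00 × ((1 + 0.0145)^10 − 1) = kr 5,419.2786…
Total = kr 35,000.00 + kr 7,875.0000 + kr 5,419.2786… = kr 48,294.28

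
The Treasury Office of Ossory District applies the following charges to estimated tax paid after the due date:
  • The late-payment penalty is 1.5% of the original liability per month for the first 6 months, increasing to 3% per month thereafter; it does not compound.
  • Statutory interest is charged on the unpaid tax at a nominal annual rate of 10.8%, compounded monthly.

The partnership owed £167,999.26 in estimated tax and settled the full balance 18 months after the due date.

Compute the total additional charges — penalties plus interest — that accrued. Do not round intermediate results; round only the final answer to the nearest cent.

Penalty, months 1–6: 6 × 1.5% × £167,999.26 = £15,119.93…
Penalty, months 7–18: 12 × 3% × £167,999.26 = £60,479.73…
Interest (10.8%/yr ÷ 12 = 0.9%/month): £167,999.26 × ((1 + 0.009)^18 − 1) = £29,401.2912…
Penalties + interest = £75,599.6670 + £29,401.2912… = £105,000.96

£105,000.96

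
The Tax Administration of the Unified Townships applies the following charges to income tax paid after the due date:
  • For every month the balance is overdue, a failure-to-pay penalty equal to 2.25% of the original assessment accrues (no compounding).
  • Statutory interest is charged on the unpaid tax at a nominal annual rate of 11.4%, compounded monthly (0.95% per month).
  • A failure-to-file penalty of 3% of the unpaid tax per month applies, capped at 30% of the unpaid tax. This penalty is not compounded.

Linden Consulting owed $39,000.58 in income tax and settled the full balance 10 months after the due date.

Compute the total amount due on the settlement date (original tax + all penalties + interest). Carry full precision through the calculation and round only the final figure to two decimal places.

$63,343.41

Failure-to-file: 10 × 3% × $39,000.58 = $11,700.17…, capped at 30% × $39,000.58 = $11,700.17…
Failure-to-pay penalty: 10 × 2.25% × $39,000.58 = $8,775.13…
Interest: $39,000.58 × ((1 + 0.0095)^10 − 1) = $39,000.58 × 0.0991659… = $3,867.5263…
Total = $39,000.58 + $20,475.3045 + $3,867.5263… = $63,343.41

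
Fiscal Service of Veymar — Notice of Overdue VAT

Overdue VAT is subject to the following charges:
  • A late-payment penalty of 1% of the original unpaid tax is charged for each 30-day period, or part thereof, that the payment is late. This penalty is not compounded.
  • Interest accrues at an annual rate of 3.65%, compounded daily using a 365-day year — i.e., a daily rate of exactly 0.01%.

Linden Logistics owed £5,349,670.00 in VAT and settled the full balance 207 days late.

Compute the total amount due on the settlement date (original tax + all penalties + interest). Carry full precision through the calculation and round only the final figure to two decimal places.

£5,836,033.51

Penalty periods: ⌈207/30⌉ = 7; penalty = 7 × 1% × £5,349,670.00 = £374,476.90
Interest: £5,349,670.00 × ((1 + 0.0001)^207 − 1) = £5,349,670.00 × 0.02091467… = £111,886.6062…
Total = £5,349,670.00 + £374,476.9000 + £111,886.6062… = £5,836,033.51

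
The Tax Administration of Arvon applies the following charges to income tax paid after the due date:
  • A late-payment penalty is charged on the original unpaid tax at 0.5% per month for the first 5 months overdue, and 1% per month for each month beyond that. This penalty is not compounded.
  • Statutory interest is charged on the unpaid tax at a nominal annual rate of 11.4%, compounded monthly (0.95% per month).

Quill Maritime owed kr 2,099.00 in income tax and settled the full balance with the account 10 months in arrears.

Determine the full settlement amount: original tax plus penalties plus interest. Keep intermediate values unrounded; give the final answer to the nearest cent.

kr 2,464.57

Penalty, months 1–5: 5 × 0.5% × kr 2,099.00 = kr 52.48…
Penalty, months 6–10: 5 × 1% × kr 2,099.00 = kr 104.95
Interest: kr 2,099.00 × ((1 + 0.0095)^10 − 1) = kr 2,099.00 × 0.0991659… = kr 208.1492…
Total = kr 2,099.00 + kr 157.4250 + kr 208.1492… = kr 2,464.57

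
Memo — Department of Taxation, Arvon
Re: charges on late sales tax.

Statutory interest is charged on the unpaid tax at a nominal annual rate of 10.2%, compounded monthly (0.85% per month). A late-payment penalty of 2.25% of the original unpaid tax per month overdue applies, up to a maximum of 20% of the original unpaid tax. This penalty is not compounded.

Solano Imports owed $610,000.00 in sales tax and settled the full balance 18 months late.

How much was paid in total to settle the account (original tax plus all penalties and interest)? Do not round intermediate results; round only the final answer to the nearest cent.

Penalty (uncapped): 18 × 2.25% × $610,000.00 = $247,050.00; cap = 20% × $610,000.00 = $122,000.00 → penalty = $122,000.00
Interest: $610,000.00 × ((1 + 0.0085)^18 − 1) = $610,000.00 × 0.1645717… = $100,388.7594…
Total = $610,000.00 + $122,000.0000 + $100,388.7594… = $832,388.76

$832,388.76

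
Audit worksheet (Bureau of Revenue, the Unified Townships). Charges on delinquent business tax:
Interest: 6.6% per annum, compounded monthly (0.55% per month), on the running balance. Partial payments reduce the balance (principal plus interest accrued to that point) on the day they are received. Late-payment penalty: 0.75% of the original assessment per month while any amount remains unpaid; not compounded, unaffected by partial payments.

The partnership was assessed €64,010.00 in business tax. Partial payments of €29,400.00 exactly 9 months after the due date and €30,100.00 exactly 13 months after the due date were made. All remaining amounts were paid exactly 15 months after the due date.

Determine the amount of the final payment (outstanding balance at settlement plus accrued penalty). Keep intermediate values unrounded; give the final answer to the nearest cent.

€15,884.54

Balance at month 9: €64,010.0000 × (1 + 0.0055)^9 = €67,249.1039…
After €29,400.00 payment: €67,249.1039… − €29,400.00 = €37,849.1039…
Balance at month 13: €37,849.1039… × (1 + 0.0055)^4 = €38,688.6790…
After €30,100.00 payment: €38,688.6790… − €30,100.00 = €8,588.6790…
Balance at month 15: €8,588.6790… × (1 + 0.0055)^2 = €8,683.4143…
Penalty: 15 × 0.75% × €64,010.00 = €7,201.13…
Final settlement = outstanding balance + penalty = €8,683.4143… + €7,201.13… = €15,884.54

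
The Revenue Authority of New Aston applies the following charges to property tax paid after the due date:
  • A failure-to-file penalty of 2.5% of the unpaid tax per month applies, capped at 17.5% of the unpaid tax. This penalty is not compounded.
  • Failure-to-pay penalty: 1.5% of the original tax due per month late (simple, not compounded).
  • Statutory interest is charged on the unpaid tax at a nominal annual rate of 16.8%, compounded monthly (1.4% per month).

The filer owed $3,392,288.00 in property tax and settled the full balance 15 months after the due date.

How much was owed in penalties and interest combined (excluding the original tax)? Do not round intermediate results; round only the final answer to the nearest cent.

$2,143,527.80

Failure-to-file: 15 × 2.5% × $3,392,288.00 = $1,272,108.00, capped at 17.5% × $3,392,288.00 = $593,650.40
Failure-to-pay penalty: 15 × 1.5% × $3,392,288.00 = $763,264.80
Interest: $3,392,288.00 × ((1 + 0.014)^15 − 1) = $3,392,288.00 × 0.2318826… = $786,612.5997…
Penalties + interest = $1,356,915.2000 + $786,612.5997… = $2,143,527.80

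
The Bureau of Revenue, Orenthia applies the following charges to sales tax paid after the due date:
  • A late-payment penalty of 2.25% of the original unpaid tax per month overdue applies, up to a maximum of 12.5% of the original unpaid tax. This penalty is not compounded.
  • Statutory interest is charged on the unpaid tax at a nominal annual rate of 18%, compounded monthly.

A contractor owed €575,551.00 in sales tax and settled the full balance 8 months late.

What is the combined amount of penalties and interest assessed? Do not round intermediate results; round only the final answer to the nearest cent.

Penalty (uncapped): 8 × 2.25% × €575,551.00 = €103,599.18; cap = 12.5% × €575,551.00 = €71,943.88… → penalty = €71,943.88…
Interest (18%/yr ÷ 12 = 1.5%/month): €575,551.00 × ((1 + 0.015)^8 − 1) = €72,802.9347…
Penalties + interest = €71,943.8750 + €72,802.9347… = €144,746.81

€144,746.81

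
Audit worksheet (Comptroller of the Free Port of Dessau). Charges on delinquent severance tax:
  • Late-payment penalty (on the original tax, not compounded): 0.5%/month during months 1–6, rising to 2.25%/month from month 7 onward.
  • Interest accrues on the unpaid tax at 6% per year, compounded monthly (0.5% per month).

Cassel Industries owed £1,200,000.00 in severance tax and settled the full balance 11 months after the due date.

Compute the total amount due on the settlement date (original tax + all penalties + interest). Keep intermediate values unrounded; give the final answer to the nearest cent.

Penalty, months 1–6: 6 × 0.5% × £1,200,000.00 = £36,000.00
Penalty, months 7–11: 5 × 2.25% × £1,200,000.00 = £135,000.00
Interest: £1,200,000.00 × ((1 + 0.005)^11 − 1) = £1,200,000.00 × 0.0563958… = £67,674.9992…
Total = £1,200,000.00 + £171,000.0000 + £67,674.9992… = £1,438,675.00

£1,438,675.00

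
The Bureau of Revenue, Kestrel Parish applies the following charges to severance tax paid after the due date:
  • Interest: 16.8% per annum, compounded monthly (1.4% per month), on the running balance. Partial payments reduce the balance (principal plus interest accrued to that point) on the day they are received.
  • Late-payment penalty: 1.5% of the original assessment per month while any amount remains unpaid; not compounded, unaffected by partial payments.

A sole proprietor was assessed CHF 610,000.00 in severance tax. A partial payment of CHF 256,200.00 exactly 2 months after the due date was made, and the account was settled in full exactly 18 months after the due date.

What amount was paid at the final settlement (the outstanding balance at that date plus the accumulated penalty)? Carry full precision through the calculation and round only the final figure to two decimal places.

CHF 628,126.30

Balance at month 2: CHF 610,000.0000 × (1 + 0.014)^2 = CHF 627,199.5600
After CHF 256,200.00 payment: CHF 627,199.5600 − CHF 256,200.00 = CHF 370,999.5600
Balance at month 18: CHF 370,999.5600 × (1 + 0.014)^16 = CHF 463,426.2975…
Penalty: 18 × 1.5% × CHF 610,000.00 = CHF 164,700.00
Final settlement = outstanding balance + penalty = CHF 463,426.2975… + CHF 164,700.00 = CHF 628,126.30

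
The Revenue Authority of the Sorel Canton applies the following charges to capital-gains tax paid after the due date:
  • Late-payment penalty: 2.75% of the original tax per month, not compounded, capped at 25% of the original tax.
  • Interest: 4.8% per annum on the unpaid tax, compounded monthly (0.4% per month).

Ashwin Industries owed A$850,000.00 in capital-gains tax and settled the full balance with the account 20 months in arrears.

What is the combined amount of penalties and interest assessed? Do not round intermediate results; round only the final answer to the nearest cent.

Penalty (uncapped): 20 × 2.75% × A$850,000.00 = A$467,500.00; cap = 25% × A$850,000.00 = A$212,500.00 → penalty = A$212,500.00
Interest: A$850,000.00 × ((1 + 0.004)^20 − 1) = A$850,000.00 × 0.0831142… = A$70,647.0839…
Penalties + interest = A$212,500.0000 + A$70,647.0839… = A$283,147.08

A$283,147.08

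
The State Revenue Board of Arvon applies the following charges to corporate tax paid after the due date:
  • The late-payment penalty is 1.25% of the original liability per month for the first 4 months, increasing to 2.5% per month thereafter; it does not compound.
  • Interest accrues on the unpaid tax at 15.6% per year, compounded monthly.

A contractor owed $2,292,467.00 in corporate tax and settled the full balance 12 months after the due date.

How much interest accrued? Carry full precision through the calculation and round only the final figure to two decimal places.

Interest (15.6%/yr ÷ 12 = 1.3%/month): $2,292,467.00 × ((1 + 0.013)^12 − 1) = $384,336.1646…

$384,336.16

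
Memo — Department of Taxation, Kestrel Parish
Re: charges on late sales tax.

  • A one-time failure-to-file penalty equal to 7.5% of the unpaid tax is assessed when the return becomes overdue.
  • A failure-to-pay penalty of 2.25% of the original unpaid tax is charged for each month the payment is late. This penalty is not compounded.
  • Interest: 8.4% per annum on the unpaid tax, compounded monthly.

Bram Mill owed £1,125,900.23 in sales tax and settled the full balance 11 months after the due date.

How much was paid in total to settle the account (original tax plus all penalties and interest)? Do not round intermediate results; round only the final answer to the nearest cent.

Failure-to-file penalty: 7.5% × £1,125,900.23 = £84,442.52…
Failure-to-pay penalty = 2.25% × £1,125,900.23 × 11 mo = £278,660.31…
Interest (8.4%/yr ÷ 12 = 0.7%/month): £1,125,900.23 × ((1 + 0.007)^11 − 1) = £89,793.2400…
Total = £1,125,900.23 + £363,102.8242… + £89,793.2400… = £1,578,796.29

£1,578,796.29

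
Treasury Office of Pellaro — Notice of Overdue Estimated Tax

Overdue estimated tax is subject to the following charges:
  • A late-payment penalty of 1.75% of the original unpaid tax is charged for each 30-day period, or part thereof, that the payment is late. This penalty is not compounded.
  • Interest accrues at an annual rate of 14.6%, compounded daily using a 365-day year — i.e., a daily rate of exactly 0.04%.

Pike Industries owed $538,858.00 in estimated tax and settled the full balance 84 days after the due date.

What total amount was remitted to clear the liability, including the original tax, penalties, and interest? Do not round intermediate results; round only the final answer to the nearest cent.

Penalty periods: ⌈84/30⌉ = 3; penalty = 3 × 1.75% × $538,858.00 = $28,290.05…
Interest: $538,858.00 × ((1 + 0.0004)^84 − 1) = $538,858.00 × 0.03416391… = $18,409.4951…
Total = $538,858.00 + $28,290.0450 + $18,409.4951… = $585,557.54

$585,557.54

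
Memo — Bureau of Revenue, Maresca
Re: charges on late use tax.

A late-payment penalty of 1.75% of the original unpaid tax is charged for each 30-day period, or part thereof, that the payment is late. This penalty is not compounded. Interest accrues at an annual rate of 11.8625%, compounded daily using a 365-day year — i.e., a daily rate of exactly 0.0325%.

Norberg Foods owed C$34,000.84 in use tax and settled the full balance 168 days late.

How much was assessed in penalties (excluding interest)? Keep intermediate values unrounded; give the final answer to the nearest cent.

C$3,570.09

Penalty periods: ⌈168/30⌉ = 6; penalty = 6 × 1.75% × C$34,000.84 = C$3,570.09…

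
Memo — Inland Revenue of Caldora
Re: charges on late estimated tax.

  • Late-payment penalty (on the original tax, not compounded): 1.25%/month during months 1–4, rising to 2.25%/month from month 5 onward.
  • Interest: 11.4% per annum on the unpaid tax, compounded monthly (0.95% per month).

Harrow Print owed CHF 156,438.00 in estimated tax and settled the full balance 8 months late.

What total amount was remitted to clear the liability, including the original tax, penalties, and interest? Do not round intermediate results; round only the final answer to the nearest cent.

CHF 190,631.53

Penalty, months 1–4: 4 × 1.25% × CHF 156,438.00 = CHF 7,821.90
Penalty, months 5–8: 4 × 2.25% × CHF 156,438.00 = CHF 14,079.42
Interest: CHF 156,438.00 × ((1 + 0.0095)^8 − 1) = CHF 156,438.00 × 0.0785756… = CHF 12,292.2078…
Total = CHF 156,438.00 + CHF 21,901.3200 + CHF 12,292.2078… = CHF 190,631.53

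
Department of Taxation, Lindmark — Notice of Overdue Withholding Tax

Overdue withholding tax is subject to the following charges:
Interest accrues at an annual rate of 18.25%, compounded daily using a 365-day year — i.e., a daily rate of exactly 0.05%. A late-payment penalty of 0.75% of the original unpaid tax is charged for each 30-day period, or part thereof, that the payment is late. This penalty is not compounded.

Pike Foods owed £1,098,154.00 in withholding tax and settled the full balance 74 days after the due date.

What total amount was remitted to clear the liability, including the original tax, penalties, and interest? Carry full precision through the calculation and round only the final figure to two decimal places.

£1,164,244.67

Penalty periods: ⌈74/30⌉ = 3; penalty = 3 × 0.75% × £1,098,154.00 = £24,708.47…
Interest: £1,098,154.00 × ((1 + 0.0005)^74 − 1) = £1,098,154.00 × 0.03768343… = £41,382.2044…
Total = £1,098,154.00 + £24,708.4650 + £41,382.2044… = £1,164,244.67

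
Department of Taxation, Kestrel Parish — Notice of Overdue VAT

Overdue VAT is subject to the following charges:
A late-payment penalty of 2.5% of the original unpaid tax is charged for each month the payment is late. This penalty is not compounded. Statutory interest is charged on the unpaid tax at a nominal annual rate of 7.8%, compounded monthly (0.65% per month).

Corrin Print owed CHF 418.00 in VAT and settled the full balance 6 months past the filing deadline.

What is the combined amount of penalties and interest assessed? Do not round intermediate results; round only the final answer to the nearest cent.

CHF 79.27

Late-payment penalty: 6 × 2.5% × CHF 418.00 = CHF 62.70
Interest: CHF 418.00 × ((1 + 0.0065)^6 − 1) = CHF 418.00 × 0.0396393… = CHF 16.5692…
Penalties + interest = CHF 62.7000 + CHF 16.5692… = CHF 79.27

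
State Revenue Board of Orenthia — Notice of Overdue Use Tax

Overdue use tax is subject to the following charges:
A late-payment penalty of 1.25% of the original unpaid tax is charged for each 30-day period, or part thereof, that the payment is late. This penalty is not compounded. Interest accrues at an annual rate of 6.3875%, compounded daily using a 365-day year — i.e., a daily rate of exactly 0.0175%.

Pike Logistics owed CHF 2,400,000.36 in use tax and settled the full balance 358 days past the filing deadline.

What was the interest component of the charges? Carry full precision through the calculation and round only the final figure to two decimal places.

CHF 155,155.97

Interest: CHF 2,400,000.36 × ((1 + 0.000175)^358 − 1) = CHF 2,400,000.36 × 0.06464831… = CHF 155,155.9660…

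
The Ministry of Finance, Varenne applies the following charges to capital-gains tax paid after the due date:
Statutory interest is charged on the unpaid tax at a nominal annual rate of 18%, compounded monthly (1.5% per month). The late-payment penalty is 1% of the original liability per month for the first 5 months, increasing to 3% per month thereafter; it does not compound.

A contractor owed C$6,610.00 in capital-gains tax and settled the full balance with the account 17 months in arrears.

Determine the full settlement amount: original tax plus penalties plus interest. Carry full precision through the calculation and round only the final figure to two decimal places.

C$11,223.91

Penalty, months 1–5: 5 × 1% × C$6,610.00 = C$330.50
Penalty, months 6–17: 12 × 3% × C$6,610.00 = C$2,379.60
Interest: C$6,610.00 × ((1 + 0.015)^17 − 1) = C$6,610.00 × 0.2880203… = C$1,903.8144…
Total = C$6,610.00 + C$2,710.1000 + C$1,903.8144… = C$11,223.91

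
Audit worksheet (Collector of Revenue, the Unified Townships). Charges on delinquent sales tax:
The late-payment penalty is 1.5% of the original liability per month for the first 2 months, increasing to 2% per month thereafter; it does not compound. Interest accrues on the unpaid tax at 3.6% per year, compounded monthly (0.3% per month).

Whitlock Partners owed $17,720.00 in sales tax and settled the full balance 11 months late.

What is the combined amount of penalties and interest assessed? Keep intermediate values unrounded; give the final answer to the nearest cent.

$4,314.81

Penalty, months 1–2: 2 × 1.5% × $17,720.00 = $531.60
Penalty, months 3–11: 9 × 2% × $17,720.00 = $3,189.60
Interest: $17,720.00 × ((1 + 0.003)^11 − 1) = $17,720.00 × 0.0334995… = $593.6108…
Penalties + interest = $3,721.2000 + $593.6108… = $4,314.81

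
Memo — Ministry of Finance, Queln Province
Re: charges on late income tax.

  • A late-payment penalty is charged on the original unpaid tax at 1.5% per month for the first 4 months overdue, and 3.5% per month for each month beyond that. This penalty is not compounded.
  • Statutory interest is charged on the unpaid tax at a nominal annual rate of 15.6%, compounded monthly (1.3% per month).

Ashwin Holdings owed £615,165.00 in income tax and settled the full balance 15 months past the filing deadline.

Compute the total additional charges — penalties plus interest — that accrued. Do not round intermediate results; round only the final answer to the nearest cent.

£405,261.33

Penalty, months 1–4: 4 × 1.5% × £615,165.00 = £36,909.90
Penalty, months 5–15: 11 × 3.5% × £615,165.00 = £236,838.53…
Interest: £615,165.00 × ((1 + 0.013)^15 − 1) = £615,165.00 × 0.2137848… = £131,512.9021…
Penalties + interest = £273,748.4250 + £131,512.9021… = £405,261.33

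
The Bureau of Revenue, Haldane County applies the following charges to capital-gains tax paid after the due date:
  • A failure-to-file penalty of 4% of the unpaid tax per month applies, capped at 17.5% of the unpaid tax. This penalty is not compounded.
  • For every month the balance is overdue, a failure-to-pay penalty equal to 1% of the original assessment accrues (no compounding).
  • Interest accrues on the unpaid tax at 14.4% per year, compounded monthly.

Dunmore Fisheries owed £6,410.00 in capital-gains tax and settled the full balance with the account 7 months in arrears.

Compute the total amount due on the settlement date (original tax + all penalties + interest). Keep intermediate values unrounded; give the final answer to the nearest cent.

Failure-to-file: 7 × 4% × £6,410.00 = £1,794.80, capped at 17.5% × £6,410.00 = £1,121.75
Failure-to-pay penalty: 7 × 1% × £6,410.00 = £448.70
Interest (14.4%/yr ÷ 12 = 1.2%/month): £6,410.00 × ((1 + 0.012)^7 − 1) = £558.2162…
Total = £6,410.00 + £1,570.4500 + £558.2162… = £8,538.67

£8,538.67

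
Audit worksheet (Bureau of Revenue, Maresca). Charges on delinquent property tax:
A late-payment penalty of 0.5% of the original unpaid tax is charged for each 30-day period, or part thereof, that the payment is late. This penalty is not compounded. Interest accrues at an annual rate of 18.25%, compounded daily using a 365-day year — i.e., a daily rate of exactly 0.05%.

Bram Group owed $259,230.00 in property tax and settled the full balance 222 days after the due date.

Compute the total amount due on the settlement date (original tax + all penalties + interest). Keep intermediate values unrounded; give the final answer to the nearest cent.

$300,023.45

Penalty periods: ⌈222/30⌉ = 8; penalty = 8 × 0.5% × $259,230.00 = $10,369.20
Interest: $259,230.00 × ((1 + 0.0005)^222 − 1) = $259,230.00 × 0.11736391… = $30,424.2464…
Total = $259,230.00 + $10,369.2000 + $30,424.2464… = $300,023.45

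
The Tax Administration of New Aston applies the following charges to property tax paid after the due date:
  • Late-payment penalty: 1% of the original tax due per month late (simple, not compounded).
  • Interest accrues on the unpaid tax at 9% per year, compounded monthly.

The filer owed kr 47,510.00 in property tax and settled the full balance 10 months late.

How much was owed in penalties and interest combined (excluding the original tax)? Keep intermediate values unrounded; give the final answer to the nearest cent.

kr 8,436.95

Late-payment penalty: 10 × 1% × kr 47,510.00 = kr 4,751.00
Interest (9%/yr ÷ 12 = 0.75%/month): kr 47,510.00 × ((1 + 0.0075)^10 − 1) = kr 3,685.9467…
Penalties + interest = kr 4,751.0000 + kr 3,685.9467… = kr 8,436.95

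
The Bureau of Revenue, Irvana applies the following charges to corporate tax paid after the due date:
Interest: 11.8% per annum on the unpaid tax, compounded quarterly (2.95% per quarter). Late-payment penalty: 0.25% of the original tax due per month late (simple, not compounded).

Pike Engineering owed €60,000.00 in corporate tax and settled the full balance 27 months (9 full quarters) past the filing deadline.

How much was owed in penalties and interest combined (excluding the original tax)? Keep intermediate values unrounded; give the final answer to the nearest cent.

Late-payment penalty: 27 × 0.25% × €60,000.00 = €4,050.00
Interest: €60,000.00 × ((1 + 0.0295)^9 − 1) = €60,000.00 × 0.2990838… = €17,945.0265…
Penalties + interest = €4,050.0000 + €17,945.0265… = €21,995.03

€21,995.03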